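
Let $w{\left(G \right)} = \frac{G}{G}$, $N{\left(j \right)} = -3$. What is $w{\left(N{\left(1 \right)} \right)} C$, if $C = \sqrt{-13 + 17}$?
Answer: $2$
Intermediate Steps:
$w{\left(G \right)} = 1$
$C = 2$ ($C = \sqrt{4} = 2$)
$w{\left(N{\left(1 \right)} \right)} C = 1 \cdot 2 = 2$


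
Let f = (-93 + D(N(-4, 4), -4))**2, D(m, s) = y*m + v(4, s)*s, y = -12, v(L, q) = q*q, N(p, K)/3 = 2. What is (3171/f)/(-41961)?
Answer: -1057/733492267 ≈ -1.4411e-6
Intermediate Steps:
N(p, K) = 6 (N(p, K) = 3*2 = 6)
v(L, q) = q**2
D(m, s) = s**3 - 12*m (D(m, s) = -12*m + s**2*s = -12*m + s**3 = s**3 - 12*m)
f = 52441 (f = (-93 + ((-4)**3 - 12*6))**2 = (-93 + (-64 - 72))**2 = (-93 - 136)**2 = (-229)**2 = 52441)
(3171/f)/(-41961) = (3171/52441)/(-41961) = (3171*(1/52441))*(-1/41961) = (3171/52441)*(-1/41961) = -1057/733492267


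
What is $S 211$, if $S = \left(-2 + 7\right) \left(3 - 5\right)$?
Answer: $-2110$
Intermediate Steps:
$S = -10$ ($S = 5 \left(-2\right) = -10$)
$S 211 = \left(-10\right) 211 = -2110$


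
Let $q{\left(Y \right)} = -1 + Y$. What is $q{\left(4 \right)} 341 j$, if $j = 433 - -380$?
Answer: $831699$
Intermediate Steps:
$j = 813$ ($j = 433 + 380 = 813$)
$q{\left(4 \right)} 341 j = \left(-1 + 4\right) 341 \cdot 813 = 3 \cdot 341 \cdot 813 = 1023 \cdot 813 = 831699$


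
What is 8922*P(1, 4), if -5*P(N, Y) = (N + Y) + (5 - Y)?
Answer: -53532/5 ≈ -10706.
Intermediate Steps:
P(N, Y) = -1 - N/5 (P(N, Y) = -((N + Y) + (5 - Y))/5 = -(5 + N)/5 = -1 - N/5)
8922*P(1, 4) = 8922*(-1 - ⅕*1) = 8922*(-1 - ⅕) = 8922*(-6/5) = -53532/5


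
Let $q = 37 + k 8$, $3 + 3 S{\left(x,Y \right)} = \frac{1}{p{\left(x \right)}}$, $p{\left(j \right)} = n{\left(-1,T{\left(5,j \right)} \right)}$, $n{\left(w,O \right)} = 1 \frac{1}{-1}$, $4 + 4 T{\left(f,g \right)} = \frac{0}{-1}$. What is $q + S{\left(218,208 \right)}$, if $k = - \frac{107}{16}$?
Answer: $- \frac{107}{6} \approx -17.833$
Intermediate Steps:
$T{\left(f,g \right)} = -1$ ($T{\left(f,g \right)} = -1 + \frac{0 \frac{1}{-1}}{4} = -1 + \frac{0 \left(-1\right)}{4} = -1 + \frac{1}{4} \cdot 0 = -1 + 0 = -1$)
$n{\left(w,O \right)} = -1$ ($n{\left(w,O \right)} = 1 \left(-1\right) = -1$)
$p{\left(j \right)} = -1$
$k = - \frac{107}{16}$ ($k = \left(-107\right) \frac{1}{16} = - \frac{107}{16} \approx -6.6875$)
$S{\left(x,Y \right)} = - \frac{4}{3}$ ($S{\left(x,Y \right)} = -1 + \frac{1}{3 \left(-1\right)} = -1 + \frac{1}{3} \left(-1\right) = -1 - \frac{1}{3} = - \frac{4}{3}$)
$q = - \frac{33}{2}$ ($q = 37 - \frac{107}{2} = - \frac{33}{2} \approx -16.5$)
$q + S{\left(218,208 \right)} = - \frac{33}{2} - \frac{4}{3} = - \frac{107}{6}$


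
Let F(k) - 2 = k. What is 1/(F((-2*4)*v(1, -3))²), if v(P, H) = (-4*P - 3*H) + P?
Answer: 1/2116 ≈ 0.00047259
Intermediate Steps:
v(P, H) = -3*H - 3*P
F(k) = 2 + k
1/(F((-2*4)*v(1, -3))²) = 1/((2 + (-2*4)*(-3*(-3) - 3*1))²) = 1/((2 - 8*(9 - 3))²) = 1/((2 - 8*6)²) = 1/((2 - 48)²) = 1/((-46)²) = 1/2116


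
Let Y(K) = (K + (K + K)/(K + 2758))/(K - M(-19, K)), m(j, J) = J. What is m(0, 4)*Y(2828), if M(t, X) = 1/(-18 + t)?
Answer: 167058848/41750163 ≈ 4.0014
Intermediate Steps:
Y(K) = (K + 2*K/(2758 + K))/(1/37 + K) (Y(K) = (K + (K + K)/(K + 2758))/(K - 1/(-18 - 19)) = (K + (2*K)/(2758 + K))/(K - 1/(-37)) = (K + 2*K/(2758 + K))/(K - 1*(-1/37)) = (K + 2*K/(2758 + K))/(K + 1/37) = (K + 2*K/(2758 + K))/(1/37 + K))
m(0, 4)*Y(2828) = 4*(37*2828*(2760 + 2828)/(2758 + 37*2828² + 102047*2828)) = 4*(37*2828*5588/(2758 + 37*7997584 + 288588916)) = 4*(37*2828*5588/(2758 + 295910608 + 288588916)) = 4*(37*2828*5588/584502282) = 4*(37*2828*(1/584502282)*5588) = 4*(41764712/41750163) = 167058848/41750163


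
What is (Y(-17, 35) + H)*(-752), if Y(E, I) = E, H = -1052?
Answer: 803888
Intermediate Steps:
(Y(-17, 35) + H)*(-752) = (-17 - 1052)*(-752) = -1069*(-752) = 803888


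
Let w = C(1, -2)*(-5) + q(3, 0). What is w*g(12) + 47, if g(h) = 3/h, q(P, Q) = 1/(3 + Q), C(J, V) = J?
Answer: 275/6 ≈ 45.833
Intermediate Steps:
w = -14/3 (w = 1*(-5) + 1/(3 + 0) = -5 + 1/3 = -14/3 ≈ -4.6667)
w*g(12) + 47 = -14/12 + 47 = -14/3*1/4 + 47 = -7/6 + 47 = 275/6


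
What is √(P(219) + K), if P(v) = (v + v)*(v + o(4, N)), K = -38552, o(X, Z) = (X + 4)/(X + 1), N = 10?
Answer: √1451770/5 ≈ 240.98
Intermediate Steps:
o(X, Z) = (4 + X)/(1 + X)
P(v) = 2*v*(8/5 + v) (P(v) = (v + v)*(v + (4 + 4)/(1 + 4)) = (2*v)*(v + 8/5) = (2*v)*(8/5 + v) = 2*v*(8/5 + v))
√(P(219) + K) = √((⅖)*219*(8 + 5*219) - 38552) = √((⅖)*219*(8 + 1095) - 38552) = √((⅖)*219*1103 - 38552) = √(483114/5 - 38552) = √(290354/5) = √1451770/5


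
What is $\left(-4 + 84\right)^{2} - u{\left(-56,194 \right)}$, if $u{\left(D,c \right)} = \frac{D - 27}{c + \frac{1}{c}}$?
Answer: $\frac{240892902}{37637} \approx 6400.4$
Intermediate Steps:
$u{\left(D,c \right)} = \frac{-27 + D}{c + \frac{1}{c}}$
$\left(-4 + 84\right)^{2} - u{\left(-56,194 \right)} = \left(-4 + 84\right)^{2} - \frac{194 \left(-27 - 56\right)}{1 + 194^{2}} = 80^{2} - 194 \frac{1}{1 + 37636} \left(-83\right) = 6400 - 194 \cdot \frac{1}{37637} \left(-83\right) = 6400 - - \frac{16102}{37637} = 6400 + \frac{16102}{37637} = \frac{240892902}{37637}$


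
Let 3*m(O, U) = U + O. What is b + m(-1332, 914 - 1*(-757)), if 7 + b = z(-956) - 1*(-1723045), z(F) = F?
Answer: 1722195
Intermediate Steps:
m(O, U) = O/3 + U/3 (m(O, U) = (U + O)/3 = (O + U)/3 = O/3 + U/3)
b = 1722082 (b = -7 + (-956 - 1*(-1723045)) = -7 + (-956 + 1723045) = -7 + 1722089 = 1722082)
b + m(-1332, 914 - 1*(-757)) = 1722082 + ((1/3)*(-1332) + (914 - 1*(-757))/3) = 1722082 + (-444 + (914 + 757)/3) = 1722082 + (-444 + (1/3)*1671) = 1722082 + (-444 + 557) = 1722082 + 113 = 1722195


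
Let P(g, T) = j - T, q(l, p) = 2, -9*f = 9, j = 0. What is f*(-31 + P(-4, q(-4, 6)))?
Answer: 33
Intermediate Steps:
f = -1 (f = -⅑*9 = -1)
P(g, T) = -T (P(g, T) = 0 - T = -T)
f*(-31 + P(-4, q(-4, 6))) = -(-31 - 1*2) = -(-31 - 2) = -1*(-33) = 33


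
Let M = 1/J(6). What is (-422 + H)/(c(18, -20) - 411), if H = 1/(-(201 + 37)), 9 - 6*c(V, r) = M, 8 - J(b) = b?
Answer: 602622/584885 ≈ 1.0303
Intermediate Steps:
J(b) = 8 - b
M = ½ (M = 1/(8 - 1*6) = 1/(8 - 6) = 1/2 = ½ ≈ 0.50000)
c(V, r) = 17/12 (c(V, r) = 3/2 - ⅙*½ = 3/2 - 1/12 = 17/12)
H = -1/238 (H = 1/(-1*238) = 1/(-238) = -1/238 ≈ -0.0042017)
(-422 + H)/(c(18, -20) - 411) = (-422 - 1/238)/(17/12 - 411) = -100437/(238*(-4915/12)) = -100437/238*(-12/4915) = 602622/584885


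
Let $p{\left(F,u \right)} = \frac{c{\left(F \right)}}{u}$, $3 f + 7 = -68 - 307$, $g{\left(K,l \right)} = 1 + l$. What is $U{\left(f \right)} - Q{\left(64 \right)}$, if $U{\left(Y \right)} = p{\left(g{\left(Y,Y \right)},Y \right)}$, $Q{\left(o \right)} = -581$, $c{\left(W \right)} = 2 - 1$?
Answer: $\frac{221939}{382} \approx 580.99$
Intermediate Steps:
$c{\left(W \right)} = 1$
$f = - \frac{382}{3}$ ($f = - \frac{7}{3} + \frac{-68 - 307}{3} = - \frac{7}{3} + \frac{1}{3} \left(-375\right) = - \frac{7}{3} - 125 = - \frac{382}{3} \approx -127.33$)
$p{\left(F,u \right)} = \frac{1}{u}$ ($p{\left(F,u \right)} = 1 \frac{1}{u} = \frac{1}{u}$)
$U{\left(Y \right)} = \frac{1}{Y}$
$U{\left(f \right)} - Q{\left(64 \right)} = \frac{1}{- \frac{382}{3}} - -581 = - \frac{3}{382} + 581 = \frac{221939}{382}$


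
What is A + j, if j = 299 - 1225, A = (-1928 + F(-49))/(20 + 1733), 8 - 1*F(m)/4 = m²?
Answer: -1634778/1753 ≈ -932.56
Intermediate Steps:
F(m) = 32 - 4*m²
A = -11500/1753 (A = (-1928 + (32 - 4*(-49)²))/(20 + 1733) = (-1928 + (32 - 4*2401))/1753 = (-1928 + (32 - 9604))*(1/1753) = (-1928 - 9572)*(1/1753) = -11500*1/1753 = -11500/1753 ≈ -6.5602)
j = -926
A + j = -11500/1753 - 926 = -1634778/1753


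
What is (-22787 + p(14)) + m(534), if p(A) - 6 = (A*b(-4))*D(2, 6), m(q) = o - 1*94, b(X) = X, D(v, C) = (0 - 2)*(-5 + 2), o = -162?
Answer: -23373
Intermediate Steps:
D(v, C) = 6 (D(v, C) = -2*(-3) = 6)
m(q) = -256 (m(q) = -162 - 1*94 = -162 - 94 = -256)
p(A) = 6 - 24*A (p(A) = 6 + (A*(-4))*6 = 6 - 4*A*6 = 6 - 24*A)
(-22787 + p(14)) + m(534) = (-22787 + (6 - 24*14)) - 256 = (-22787 + (6 - 336)) - 256 = (-22787 - 330) - 256 = -23117 - 256 = -23373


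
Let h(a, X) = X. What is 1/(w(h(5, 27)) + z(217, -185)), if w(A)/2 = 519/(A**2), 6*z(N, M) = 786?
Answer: 243/32179 ≈ 0.0075515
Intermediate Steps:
z(N, M) = 131 (z(N, M) = (1/6)*786 = 131)
w(A) = 1038/A**2 (w(A) = 2*(519/(A**2)) = 2*(519/A**2) = 1038/A**2)
1/(w(h(5, 27)) + z(217, -185)) = 1/(1038/27**2 + 131) = 1/(1038*(1/729) + 131) = 1/(346/243 + 131) = 1/(32179/243) = 243/32179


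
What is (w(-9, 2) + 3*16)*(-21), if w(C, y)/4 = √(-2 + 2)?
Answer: -1008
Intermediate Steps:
w(C, y) = 0 (w(C, y) = 4*√(-2 + 2) = 4*√0 = 4*0 = 0)
(w(-9, 2) + 3*16)*(-21) = (0 + 3*16)*(-21) = (0 + 48)*(-21) = 48*(-21) = -1008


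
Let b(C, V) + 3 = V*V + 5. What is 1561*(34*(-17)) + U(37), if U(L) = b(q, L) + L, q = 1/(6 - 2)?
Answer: -900850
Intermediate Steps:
q = 1/4 ≈ 0.25000
b(C, V) = 2 + V**2 (b(C, V) = -3 + (V*V + 5) = -3 + (V**2 + 5) = -3 + (5 + V**2) = 2 + V**2)
U(L) = 2 + L + L**2 (U(L) = (2 + L**2) + L = 2 + L + L**2)
1561*(34*(-17)) + U(37) = 1561*(34*(-17)) + (2 + 37 + 37**2) = 1561*(-578) + (2 + 37 + 1369) = -902258 + 1408 = -900850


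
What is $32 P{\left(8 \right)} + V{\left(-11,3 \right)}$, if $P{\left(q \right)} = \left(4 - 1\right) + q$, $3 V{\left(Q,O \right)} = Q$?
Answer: $\frac{1045}{3} \approx 348.33$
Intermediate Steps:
$V{\left(Q,O \right)} = \frac{Q}{3}$
$P{\left(q \right)} = 3 + q$
$32 P{\left(8 \right)} + V{\left(-11,3 \right)} = 32 \left(3 + 8\right) + \frac{1}{3} \left(-11\right) = 32 \cdot 11 - \frac{11}{3} = 352 - \frac{11}{3} = \frac{1045}{3}$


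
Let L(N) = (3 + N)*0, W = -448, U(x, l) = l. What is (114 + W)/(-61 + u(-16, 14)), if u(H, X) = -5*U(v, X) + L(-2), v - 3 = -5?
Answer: 334/131 ≈ 2.5496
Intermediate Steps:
v = -2 (v = 3 - 5 = -2)
L(N) = 0
u(H, X) = -5*X (u(H, X) = -5*X + 0 = -5*X)
(114 + W)/(-61 + u(-16, 14)) = (114 - 448)/(-61 - 5*14) = -334/(-61 - 70) = -334/(-131) = -334*(-1/131) = 334/131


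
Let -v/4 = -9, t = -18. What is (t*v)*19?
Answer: -12312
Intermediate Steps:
v = 36 (v = -4*(-9) = 36)
(t*v)*19 = -18*36*19 = -648*19 = -12312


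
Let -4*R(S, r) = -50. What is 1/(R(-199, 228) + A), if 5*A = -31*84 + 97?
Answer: -10/4889 ≈ -0.0020454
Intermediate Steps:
R(S, r) = 25/2 (R(S, r) = -¼*(-50) = 25/2)
A = -2507/5 (A = (-31*84 + 97)/5 = (-2604 + 97)/5 = (⅕)*(-2507) = -2507/5 ≈ -501.40)
1/(R(-199, 228) + A) = 1/(25/2 - 2507/5) = 1/(-4889/10) = -10/4889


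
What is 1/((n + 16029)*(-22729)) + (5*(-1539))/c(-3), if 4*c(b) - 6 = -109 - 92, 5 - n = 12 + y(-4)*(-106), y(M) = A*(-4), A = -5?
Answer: 846141210923/5360543734 ≈ 157.85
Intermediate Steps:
y(M) = 20 (y(M) = -5*(-4) = 20)
n = 2113 (n = 5 - (12 + 20*(-106)) = 5 - (12 - 2120) = 5 - 1*(-2108) = 5 + 2108 = 2113)
c(b) = -195/4 (c(b) = 3/2 + (-109 - 92)/4 = 3/2 + (1/4)*(-201) = 3/2 - 201/4 = -195/4)
1/((n + 16029)*(-22729)) + (5*(-1539))/c(-3) = 1/((2113 + 16029)*(-22729)) + (5*(-1539))/(-195/4) = -1/22729/18142 - 7695*(-4/195) = (1/18142)*(-1/22729) + 2052/13 = -1/412349518 + 2052/13 = 846141210923/5360543734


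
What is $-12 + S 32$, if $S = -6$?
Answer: $-204$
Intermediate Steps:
$-12 + S 32 = -12 - 192 = -204$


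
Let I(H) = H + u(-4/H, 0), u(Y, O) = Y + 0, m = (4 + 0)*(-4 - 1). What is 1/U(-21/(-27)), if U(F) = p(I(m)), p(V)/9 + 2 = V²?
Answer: 25/87759 ≈ 0.00028487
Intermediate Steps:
m = -20 (m = 4*(-5) = -20)
u(Y, O) = Y
I(H) = H - 4/H
p(V) = -18 + 9*V²
U(F) = 87759/25 (U(F) = -18 + 9*(-20 - 4/(-20))² = -18 + 9*(-20 - 4*(-1/20))² = -18 + 9*(-20 + ⅕)² = -18 + 9*(-99/5)² = -18 + 9*(9801/25) = -18 + 88209/25 = 87759/25)
1/U(-21/(-27)) = 1/(87759/25) = 25/87759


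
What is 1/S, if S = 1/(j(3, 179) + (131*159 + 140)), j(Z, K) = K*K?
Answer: 53010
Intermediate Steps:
j(Z, K) = K**2
S = 1/53010 (S = 1/(179**2 + (131*159 + 140)) = 1/(32041 + (20829 + 140)) = 1/(32041 + 20969) = 1/53010 ≈ 1.8864e-5)
1/S = 1/(1/53010) = 53010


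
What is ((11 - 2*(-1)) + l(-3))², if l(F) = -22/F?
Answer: 3721/9 ≈ 413.44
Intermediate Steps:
((11 - 2*(-1)) + l(-3))² = ((11 - 2*(-1)) - 22/(-3))² = ((11 + 2) - 22*(-⅓))² = (13 + 22/3)² = (61/3)² = 3721/9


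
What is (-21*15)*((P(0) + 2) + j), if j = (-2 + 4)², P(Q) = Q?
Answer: -1890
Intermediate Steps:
j = 4 (j = 2² = 4)
(-21*15)*((P(0) + 2) + j) = (-21*15)*((0 + 2) + 4) = -315*(2 + 4) = -315*6 = -1890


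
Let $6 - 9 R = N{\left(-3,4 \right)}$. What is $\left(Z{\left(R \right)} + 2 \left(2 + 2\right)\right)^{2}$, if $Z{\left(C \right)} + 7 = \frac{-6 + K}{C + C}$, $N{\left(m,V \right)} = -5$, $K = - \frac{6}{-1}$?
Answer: $1$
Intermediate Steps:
$K = 6$ ($K = \left(-6\right) \left(-1\right) = 6$)
$R = \frac{11}{9}$ ($R = \frac{2}{3} - - \frac{5}{9} = \frac{2}{3} + \frac{5}{9} = \frac{11}{9} \approx 1.2222$)
$Z{\left(C \right)} = -7$ ($Z{\left(C \right)} = -7 + \frac{-6 + 6}{C + C} = -7 + \frac{0}{2 C} = -7 + 0 \frac{1}{2 C} = -7 + 0 = -7$)
$\left(Z{\left(R \right)} + 2 \left(2 + 2\right)\right)^{2} = \left(-7 + 2 \left(2 + 2\right)\right)^{2} = \left(-7 + 2 \cdot 4\right)^{2} = \left(-7 + 8\right)^{2} = 1^{2} = 1$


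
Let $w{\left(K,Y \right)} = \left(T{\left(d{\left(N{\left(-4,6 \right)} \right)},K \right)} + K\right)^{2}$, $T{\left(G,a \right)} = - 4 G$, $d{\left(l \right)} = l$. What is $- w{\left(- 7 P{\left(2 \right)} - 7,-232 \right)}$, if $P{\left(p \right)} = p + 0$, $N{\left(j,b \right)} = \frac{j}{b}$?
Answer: $- \frac{3025}{9} \approx -336.11$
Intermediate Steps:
$P{\left(p \right)} = p$
$w{\left(K,Y \right)} = \left(\frac{8}{3} + K\right)^{2}$ ($w{\left(K,Y \right)} = \left(- 4 \left(- \frac{4}{6}\right) + K\right)^{2} = \left(- 4 \left(\left(-4\right) \frac{1}{6}\right) + K\right)^{2} = \left(\left(-4\right) \left(- \frac{2}{3}\right) + K\right)^{2} = \left(\frac{8}{3} + K\right)^{2}$)
$- w{\left(- 7 P{\left(2 \right)} - 7,-232 \right)} = - \frac{\left(8 + 3 \left(\left(-7\right) 2 - 7\right)\right)^{2}}{9} = - \frac{\left(8 + 3 \left(-14 - 7\right)\right)^{2}}{9} = - \frac{\left(8 + 3 \left(-21\right)\right)^{2}}{9} = - \frac{\left(8 - 63\right)^{2}}{9} = - \frac{\left(-55\right)^{2}}{9} = - \frac{3025}{9}$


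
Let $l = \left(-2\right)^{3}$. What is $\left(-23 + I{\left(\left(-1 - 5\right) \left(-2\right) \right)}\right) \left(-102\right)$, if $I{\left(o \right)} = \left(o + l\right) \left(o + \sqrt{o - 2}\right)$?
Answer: $-2550 - 408 \sqrt{10} \approx -3840.2$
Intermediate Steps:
$l = -8$
$I{\left(o \right)} = \left(-8 + o\right) \left(o + \sqrt{-2 + o}\right)$ ($I{\left(o \right)} = \left(o - 8\right) \left(o + \sqrt{o - 2}\right) = \left(-8 + o\right) \left(o + \sqrt{-2 + o}\right)$)
$\left(-23 + I{\left(\left(-1 - 5\right) \left(-2\right) \right)}\right) \left(-102\right) = \left(-23 - \left(- 4 \left(-1 - 5\right)^{2} + 8 \sqrt{-2 + \left(-1 - 5\right) \left(-2\right)} - \left(-1 - 5\right) \left(-2\right) \sqrt{-2 + \left(-1 - 5\right) \left(-2\right)} + 8 \left(-1 - 5\right) \left(-2\right)\right)\right) \left(-102\right) = \left(-23 + \left(\left(\left(-6\right) \left(-2\right)\right)^{2} - 8 \left(\left(-6\right) \left(-2\right)\right) - 8 \sqrt{-2 - -12} + \left(-6\right) \left(-2\right) \sqrt{-2 - -12}\right)\right) \left(-102\right) = \left(-23 + \left(12^{2} - 96 - 8 \sqrt{-2 + 12} + 12 \sqrt{-2 + 12}\right)\right) \left(-102\right) = \left(-23 + \left(144 - 96 - 8 \sqrt{10} + 12 \sqrt{10}\right)\right) \left(-102\right) = \left(-23 + \left(48 + 4 \sqrt{10}\right)\right) \left(-102\right) = \left(25 + 4 \sqrt{10}\right) \left(-102\right) = -2550 - 408 \sqrt{10}$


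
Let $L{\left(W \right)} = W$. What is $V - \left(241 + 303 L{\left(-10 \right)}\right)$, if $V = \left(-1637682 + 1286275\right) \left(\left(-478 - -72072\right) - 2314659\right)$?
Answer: $788228745244$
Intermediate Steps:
$V = 788228742455$ ($V = - 351407 \left(\left(-478 + 72072\right) - 2314659\right) = - 351407 \left(71594 - 2314659\right) = \left(-351407\right) \left(-2243065\right) = 788228742455$)
$V - \left(241 + 303 L{\left(-10 \right)}\right) = 788228742455 - -2789 = 788228742455 + \left(-241 + 3030\right) = 788228742455 + 2789 = 788228745244$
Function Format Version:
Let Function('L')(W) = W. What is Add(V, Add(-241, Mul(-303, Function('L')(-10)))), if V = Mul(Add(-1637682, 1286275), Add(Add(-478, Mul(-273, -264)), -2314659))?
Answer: 788228745244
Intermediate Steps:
V = 788228742455 (V = Mul(-351407, Add(Add(-478, 72072), -2314659)) = Mul(-351407, Add(71594, -2314659)) = Mul(-351407, -2243065) = 788228742455)
Add(V, Add(-241, Mul(-303, Function('L')(-10)))) = Add(788228742455, Add(-241, Mul(-303, -10))) = Add(788228742455, Add(-241, 3030)) = Add(788228742455, 2789) = 788228745244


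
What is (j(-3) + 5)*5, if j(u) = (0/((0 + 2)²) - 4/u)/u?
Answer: 205/9 ≈ 22.778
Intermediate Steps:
j(u) = -4/u² (j(u) = (0/(2²) - 4/u)/u = (0/4 - 4/u)/u = (0*(¼) - 4/u)/u = (0 - 4/u)/u = (-4/u)/u = -4/u²)
(j(-3) + 5)*5 = (-4/(-3)² + 5)*5 = (-4*⅑ + 5)*5 = (-4/9 + 5)*5 = (41/9)*5 = 205/9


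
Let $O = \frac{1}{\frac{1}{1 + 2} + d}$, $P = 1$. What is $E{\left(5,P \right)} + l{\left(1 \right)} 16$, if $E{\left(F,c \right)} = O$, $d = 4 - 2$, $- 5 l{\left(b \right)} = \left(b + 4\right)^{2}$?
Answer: $- \frac{557}{7} \approx -79.571$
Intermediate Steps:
$l{\left(b \right)} = - \frac{\left(4 + b\right)^{2}}{5}$ ($l{\left(b \right)} = - \frac{\left(b + 4\right)^{2}}{5} = - \frac{\left(4 + b\right)^{2}}{5}$)
$d = 2$
$O = \frac{3}{7}$ ($O = \frac{1}{\frac{1}{1 + 2} + 2} = \frac{1}{\frac{1}{3} + 2} = \frac{1}{\frac{7}{3}} = \frac{3}{7} \approx 0.42857$)
$E{\left(F,c \right)} = \frac{3}{7}$
$E{\left(5,P \right)} + l{\left(1 \right)} 16 = \frac{3}{7} + - \frac{\left(4 + 1\right)^{2}}{5} \cdot 16 = \frac{3}{7} + - \frac{5^{2}}{5} \cdot 16 = \frac{3}{7} + \left(- \frac{1}{5}\right) 25 \cdot 16 = \frac{3}{7} - 80 = - \frac{557}{7}$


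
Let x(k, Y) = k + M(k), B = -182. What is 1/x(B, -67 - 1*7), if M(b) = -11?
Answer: -1/193 ≈ -0.0051813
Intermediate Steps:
x(k, Y) = -11 + k (x(k, Y) = k - 11 = -11 + k)
1/x(B, -67 - 1*7) = 1/(-11 - 182) = 1/(-193) = -1/193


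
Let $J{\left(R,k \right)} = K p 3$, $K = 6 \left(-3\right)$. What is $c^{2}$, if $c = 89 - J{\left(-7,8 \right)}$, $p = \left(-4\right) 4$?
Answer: $600625$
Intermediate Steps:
$K = -18$
$p = -16$
$J{\left(R,k \right)} = 864$ ($J{\left(R,k \right)} = \left(-18\right) \left(-16\right) 3 = 288 \cdot 3 = 864$)
$c = -775$ ($c = 89 - 864 = -775$)
$c^{2} = \left(-775\right)^{2} = 600625$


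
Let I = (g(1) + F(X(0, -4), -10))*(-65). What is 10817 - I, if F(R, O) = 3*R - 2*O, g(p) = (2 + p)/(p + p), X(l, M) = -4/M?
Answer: 24819/2 ≈ 12410.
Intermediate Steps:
g(p) = (2 + p)/(2*p) (g(p) = (2 + p)/((2*p)) = (2 + p)*(1/(2*p)) = (2 + p)/(2*p))
F(R, O) = -2*O + 3*R
I = -3185/2 (I = ((½)*(2 + 1)/1 + (-2*(-10) + 3*(-4/(-4))))*(-65) = ((½)*1*3 + (20 + 3*(-4*(-¼))))*(-65) = (3/2 + (20 + 3*1))*(-65) = (3/2 + (20 + 3))*(-65) = (3/2 + 23)*(-65) = (49/2)*(-65) = -3185/2 ≈ -1592.5)
10817 - I = 10817 - 1*(-3185/2) = 10817 + 3185/2 = 24819/2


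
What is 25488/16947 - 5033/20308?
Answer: 48035117/38239964 ≈ 1.2561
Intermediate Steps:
25488/16947 - 5033/20308 = 25488*(1/16947) - 5033*1/20308 = 2832/1883 - 5033/20308 = 48035117/38239964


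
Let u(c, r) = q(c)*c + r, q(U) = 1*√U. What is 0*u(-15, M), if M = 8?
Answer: 0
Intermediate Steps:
q(U) = √U
u(c, r) = r + c^(3/2) (u(c, r) = √c*c + r = c^(3/2) + r = r + c^(3/2))
0*u(-15, M) = 0*(8 + (-15)^(3/2)) = 0*(8 - 15*I*√15) = 0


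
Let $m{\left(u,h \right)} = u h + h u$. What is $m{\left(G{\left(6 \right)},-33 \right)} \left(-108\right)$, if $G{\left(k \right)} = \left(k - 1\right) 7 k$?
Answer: $1496880$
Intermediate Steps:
$G{\left(k \right)} = 7 k \left(-1 + k\right)$ ($G{\left(k \right)} = \left(k - 1\right) 7 k = \left(-1 + k\right) 7 k = 7 k \left(-1 + k\right)$)
$m{\left(u,h \right)} = 2 h u$ ($m{\left(u,h \right)} = h u + h u = 2 h u$)
$m{\left(G{\left(6 \right)},-33 \right)} \left(-108\right) = 2 \left(-33\right) 7 \cdot 6 \left(-1 + 6\right) \left(-108\right) = 2 \left(-33\right) 7 \cdot 6 \cdot 5 \left(-108\right) = 2 \left(-33\right) 210 \left(-108\right) = \left(-13860\right) \left(-108\right) = 1496880$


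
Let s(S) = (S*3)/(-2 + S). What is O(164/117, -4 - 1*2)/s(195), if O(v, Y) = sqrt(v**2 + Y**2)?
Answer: 386*sqrt(5197)/13689 ≈ 2.0328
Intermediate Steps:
s(S) = 3*S/(-2 + S) (s(S) = (3*S)/(-2 + S) = 3*S/(-2 + S))
O(v, Y) = sqrt(Y**2 + v**2)
O(164/117, -4 - 1*2)/s(195) = sqrt((-4 - 1*2)**2 + (164/117)**2)/((3*195/(-2 + 195))) = sqrt((-4 - 2)**2 + (164*(1/117))**2)/((3*195/193)) = sqrt((-6)**2 + (164/117)**2)/((3*195*(1/193))) = sqrt(36 + 26896/13689)/(585/193) = sqrt(519700/13689)*(193/585) = (10*sqrt(5197)/117)*(193/585) = 386*sqrt(5197)/13689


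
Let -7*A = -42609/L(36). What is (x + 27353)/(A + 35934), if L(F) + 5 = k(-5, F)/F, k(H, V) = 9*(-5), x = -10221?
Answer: 214150/437001 ≈ 0.49004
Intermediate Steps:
k(H, V) = -45
L(F) = -5 - 45/F
A = -24348/25 (A = -(-6087)/(-5 - 45/36) = -(-6087)/(-5 - 45*1/36) = -(-6087)/(-5 - 5/4) = -(-6087)/(-25/4) = -(-6087)*(-4)/25 = -⅐*170436/25 = -24348/25 ≈ -973.92)
(x + 27353)/(A + 35934) = (-10221 + 27353)/(-24348/25 + 35934) = 17132/(874002/25) = 17132*(25/874002) = 214150/437001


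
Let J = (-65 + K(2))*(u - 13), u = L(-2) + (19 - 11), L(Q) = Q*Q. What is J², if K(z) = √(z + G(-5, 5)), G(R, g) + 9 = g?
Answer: (65 - I*√2)² ≈ 4223.0 - 183.85*I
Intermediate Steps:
L(Q) = Q²
G(R, g) = -9 + g
K(z) = √(-4 + z) (K(z) = √(z + (-9 + 5)) = √(z - 4) = √(-4 + z))
u = 12 (u = (-2)² + (19 - 11) = 4 + 8 = 12)
J = 65 - I*√2 (J = (-65 + √(-4 + 2))*(12 - 13) = (-65 + √(-2))*(-1) = (-65 + I*√2)*(-1) = 65 - I*√2 ≈ 65.0 - 1.4142*I)
J² = (65 - I*√2)²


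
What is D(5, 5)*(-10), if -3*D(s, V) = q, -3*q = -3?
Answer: 10/3 ≈ 3.3333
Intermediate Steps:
q = 1 (q = -⅓*(-3) = 1)
D(s, V) = -⅓ (D(s, V) = -⅓*1 = -⅓)
D(5, 5)*(-10) = -⅓*(-10) = 10/3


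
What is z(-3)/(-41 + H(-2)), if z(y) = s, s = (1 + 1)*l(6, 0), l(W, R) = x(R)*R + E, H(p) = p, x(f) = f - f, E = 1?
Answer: -2/43 ≈ -0.046512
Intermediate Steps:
x(f) = 0
l(W, R) = 1 (l(W, R) = 0*R + 1 = 0 + 1 = 1)
s = 2 (s = (1 + 1)*1 = 2*1 = 2)
z(y) = 2
z(-3)/(-41 + H(-2)) = 2/(-41 - 2) = 2/(-43) = 2*(-1/43) = -2/43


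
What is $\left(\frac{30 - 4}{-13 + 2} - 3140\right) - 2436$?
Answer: $- \frac{61362}{11} \approx -5578.4$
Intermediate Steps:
$\left(\frac{30 - 4}{-13 + 2} - 3140\right) - 2436 = \left(\frac{1}{-11} \cdot 26 - 3140\right) - 2436 = \left(\left(- \frac{1}{11}\right) 26 - 3140\right) - 2436 = \left(- \frac{26}{11} - 3140\right) - 2436 = - \frac{34566}{11} - 2436 = - \frac{61362}{11}$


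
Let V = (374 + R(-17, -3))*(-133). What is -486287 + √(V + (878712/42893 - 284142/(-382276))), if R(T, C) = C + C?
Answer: -486287 + I*√3288349451406171043359458/8198482234 ≈ -4.8629e+5 + 221.18*I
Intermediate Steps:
R(T, C) = 2*C
V = -48944 (V = (374 + 2*(-3))*(-133) = (374 - 6)*(-133) = 368*(-133) = -48944)
-486287 + √(V + (878712/42893 - 284142/(-382276))) = -486287 + √(-48944 + (878712/42893 - 284142/(-382276))) = -486287 + √(-48944 + (878712*(1/42893) - 284142*(-1/382276))) = -486287 + √(-48944 + (878712/42893 + 142071/191138)) = -486287 + √(-48944 + 174049105659/8198482234) = -486287 + √(-401092465355237/8198482234) = -486287 + I*√3288349451406171043359458/8198482234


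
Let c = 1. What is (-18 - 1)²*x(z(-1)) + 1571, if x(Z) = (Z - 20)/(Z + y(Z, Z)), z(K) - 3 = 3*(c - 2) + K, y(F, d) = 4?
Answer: -956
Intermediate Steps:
z(K) = K (z(K) = 3 + (3*(1 - 2) + K) = 3 + (3*(-1) + K) = 3 + (-3 + K) = K)
x(Z) = (-20 + Z)/(4 + Z) (x(Z) = (Z - 20)/(Z + 4) = (-20 + Z)/(4 + Z))
(-18 - 1)²*x(z(-1)) + 1571 = (-18 - 1)²*((-20 - 1)/(4 - 1)) + 1571 = (-19)²*(-21/3) + 1571 = 361*((⅓)*(-21)) + 1571 = 361*(-7) + 1571 = -2527 + 1571 = -956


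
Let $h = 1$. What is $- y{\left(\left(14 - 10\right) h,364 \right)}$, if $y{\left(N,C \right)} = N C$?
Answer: $-1456$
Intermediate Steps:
$y{\left(N,C \right)} = C N$
$- y{\left(\left(14 - 10\right) h,364 \right)} = - 364 \left(14 - 10\right) 1 = - 364 \cdot 4 \cdot 1 = - 364 \cdot 4 = \left(-1\right) 1456 = -1456$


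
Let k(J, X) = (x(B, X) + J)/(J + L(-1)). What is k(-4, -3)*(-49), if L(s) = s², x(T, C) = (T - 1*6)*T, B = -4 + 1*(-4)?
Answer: 1764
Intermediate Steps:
B = -8 (B = -4 - 4 = -8)
x(T, C) = T*(-6 + T) (x(T, C) = (T - 6)*T = (-6 + T)*T = T*(-6 + T))
k(J, X) = (112 + J)/(1 + J) (k(J, X) = (-8*(-6 - 8) + J)/(J + (-1)²) = (-8*(-14) + J)/(J + 1) = (112 + J)/(1 + J))
k(-4, -3)*(-49) = ((112 - 4)/(1 - 4))*(-49) = (108/(-3))*(-49) = -⅓*108*(-49) = -36*(-49) = 1764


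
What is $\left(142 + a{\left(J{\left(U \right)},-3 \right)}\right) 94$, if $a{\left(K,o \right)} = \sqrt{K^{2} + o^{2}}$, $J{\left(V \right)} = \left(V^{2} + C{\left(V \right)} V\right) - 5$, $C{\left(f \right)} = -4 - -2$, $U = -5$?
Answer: $13348 + 282 \sqrt{101} \approx 16182.0$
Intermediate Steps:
$C{\left(f \right)} = -2$ ($C{\left(f \right)} = -4 + 2 = -2$)
$J{\left(V \right)} = -5 + V^{2} - 2 V$ ($J{\left(V \right)} = \left(V^{2} - 2 V\right) - 5 = -5 + V^{2} - 2 V$)
$\left(142 + a{\left(J{\left(U \right)},-3 \right)}\right) 94 = \left(142 + \sqrt{\left(-5 + \left(-5\right)^{2} - -10\right)^{2} + \left(-3\right)^{2}}\right) 94 = \left(142 + \sqrt{\left(-5 + 25 + 10\right)^{2} + 9}\right) 94 = \left(142 + \sqrt{30^{2} + 9}\right) 94 = \left(142 + \sqrt{900 + 9}\right) 94 = \left(142 + \sqrt{909}\right) 94 = \left(142 + 3 \sqrt{101}\right) 94 = 13348 + 282 \sqrt{101}$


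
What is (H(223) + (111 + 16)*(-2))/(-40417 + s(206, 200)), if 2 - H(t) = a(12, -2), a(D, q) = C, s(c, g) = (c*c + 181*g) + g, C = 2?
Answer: -254/38419 ≈ -0.0066113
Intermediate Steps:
s(c, g) = c² + 182*g (s(c, g) = (c² + 181*g) + g = c² + 182*g)
a(D, q) = 2
H(t) = 0 (H(t) = 2 - 1*2 = 2 - 2 = 0)
(H(223) + (111 + 16)*(-2))/(-40417 + s(206, 200)) = (0 + (111 + 16)*(-2))/(-40417 + (206² + 182*200)) = (0 + 127*(-2))/(-40417 + (42436 + 36400)) = (0 - 254)/(-40417 + 78836) = -254/38419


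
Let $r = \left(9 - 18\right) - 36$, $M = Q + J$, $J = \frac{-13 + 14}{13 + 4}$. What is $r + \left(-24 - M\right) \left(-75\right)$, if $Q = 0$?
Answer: $\frac{29910}{17} \approx 1759.4$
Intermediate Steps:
$J = \frac{1}{17}$ ($J = 1 \cdot \frac{1}{17} = \frac{1}{17} \approx 0.058824$)
$M = \frac{1}{17}$ ($M = 0 + \frac{1}{17} = \frac{1}{17} \approx 0.058824$)
$r = -45$ ($r = -9 - 36 = -45$)
$r + \left(-24 - M\right) \left(-75\right) = -45 + \left(-24 - \frac{1}{17}\right) \left(-75\right) = -45 - - \frac{30675}{17} = -45 + \frac{30675}{17} = \frac{29910}{17}$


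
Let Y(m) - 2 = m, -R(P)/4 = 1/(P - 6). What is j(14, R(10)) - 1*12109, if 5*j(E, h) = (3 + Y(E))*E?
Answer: -60279/5 ≈ -12056.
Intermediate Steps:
R(P) = -4/(-6 + P) (R(P) = -4/(P - 6) = -4/(-6 + P))
Y(m) = 2 + m
j(E, h) = E*(5 + E)/5 (j(E, h) = ((3 + (2 + E))*E)/5 = ((5 + E)*E)/5 = (E*(5 + E))/5 = E*(5 + E)/5)
j(14, R(10)) - 1*12109 = (1/5)*14*(5 + 14) - 1*12109 = (1/5)*14*19 - 12109 = 266/5 - 12109 = -60279/5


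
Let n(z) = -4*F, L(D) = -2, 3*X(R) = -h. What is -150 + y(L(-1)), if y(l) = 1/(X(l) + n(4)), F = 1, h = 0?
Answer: -601/4 ≈ -150.25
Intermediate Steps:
X(R) = 0 (X(R) = (-1*0)/3 = (⅓)*0 = 0)
n(z) = -4 (n(z) = -4*1 = -4)
y(l) = -¼ (y(l) = 1/(0 - 4) = 1/(-4) = -¼)
-150 + y(L(-1)) = -150 - ¼ = -601/4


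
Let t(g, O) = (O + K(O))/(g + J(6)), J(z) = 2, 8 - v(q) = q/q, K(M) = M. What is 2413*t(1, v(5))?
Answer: 33782/3 ≈ 11261.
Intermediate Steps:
v(q) = 7 (v(q) = 8 - q/q = 8 - 1*1 = 8 - 1 = 7)
t(g, O) = 2*O/(2 + g) (t(g, O) = (O + O)/(g + 2) = (2*O)/(2 + g) = 2*O/(2 + g))
2413*t(1, v(5)) = 2413*(2*7/(2 + 1)) = 2413*(2*7/3) = 2413*(2*7*(⅓)) = 2413*(14/3) = 33782/3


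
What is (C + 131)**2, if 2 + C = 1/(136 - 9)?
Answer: 268435456/16129 ≈ 16643.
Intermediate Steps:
C = -253/127 (C = -2 + 1/(136 - 9) = -2 + 1/127 = -253/127 ≈ -1.9921)
(C + 131)**2 = (-253/127 + 131)**2 = (16384/127)**2 = 268435456/16129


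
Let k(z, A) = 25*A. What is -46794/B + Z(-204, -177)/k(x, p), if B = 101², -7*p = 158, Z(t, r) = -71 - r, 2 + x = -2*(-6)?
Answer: -96202721/20146975 ≈ -4.7750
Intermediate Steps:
x = 10 (x = -2 - 2*(-6) = -2 + 12 = 10)
p = -158/7 (p = -⅐*158 = -158/7 ≈ -22.571)
B = 10201
-46794/B + Z(-204, -177)/k(x, p) = -46794/10201 + (-71 - 1*(-177))/((25*(-158/7))) = -46794*1/10201 + (-71 + 177)/(-3950/7) = -46794/10201 + 106*(-7/3950) = -46794/10201 - 371/1975 = -96202721/20146975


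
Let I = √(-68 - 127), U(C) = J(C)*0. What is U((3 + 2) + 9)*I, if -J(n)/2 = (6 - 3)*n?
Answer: 0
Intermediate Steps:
J(n) = -6*n (J(n) = -2*(6 - 3)*n = -6*n)
U(C) = 0 (U(C) = -6*C*0 = 0)
I = I*√195 (I = √(-195) = I*√195 ≈ 13.964*I)
U((3 + 2) + 9)*I = 0*(I*√195) = 0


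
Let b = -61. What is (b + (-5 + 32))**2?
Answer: 1156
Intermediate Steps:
(b + (-5 + 32))**2 = (-61 + (-5 + 32))**2 = (-61 + 27)**2 = (-34)**2 = 1156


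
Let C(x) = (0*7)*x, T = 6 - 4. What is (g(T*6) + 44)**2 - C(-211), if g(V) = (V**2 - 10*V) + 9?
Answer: 5929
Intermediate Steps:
T = 2
g(V) = 9 + V**2 - 10*V
C(x) = 0 (C(x) = 0*x = 0)
(g(T*6) + 44)**2 - C(-211) = ((9 + (2*6)**2 - 20*6) + 44)**2 - 1*0 = ((9 + 12**2 - 10*12) + 44)**2 + 0 = ((9 + 144 - 120) + 44)**2 + 0 = (33 + 44)**2 + 0 = 77**2 + 0 = 5929 + 0 = 5929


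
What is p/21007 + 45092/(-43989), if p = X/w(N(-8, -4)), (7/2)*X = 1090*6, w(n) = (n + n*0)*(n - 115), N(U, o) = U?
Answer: -271836099823/265210076901 ≈ -1.0250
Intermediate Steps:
w(n) = n*(-115 + n) (w(n) = (n + 0)*(-115 + n) = n*(-115 + n))
X = 13080/7 (X = 2*(1090*6)/7 = (2/7)*6540 = 13080/7 ≈ 1868.6)
p = 545/287 (p = 13080/(7*((-8*(-115 - 8)))) = 13080/(7*((-8*(-123)))) = (13080/7)/984 = (13080/7)*(1/984) = 545/287 ≈ 1.8990)
p/21007 + 45092/(-43989) = (545/287)/21007 + 45092/(-43989) = (545/287)*(1/21007) + 45092*(-1/43989) = 545/6029009 - 45092/43989 = -271836099823/265210076901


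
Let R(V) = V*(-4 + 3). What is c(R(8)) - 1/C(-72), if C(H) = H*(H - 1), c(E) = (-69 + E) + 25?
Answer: -273313/5256 ≈ -52.000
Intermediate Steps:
R(V) = -V (R(V) = V*(-1) = -V)
c(E) = -44 + E
C(H) = H*(-1 + H)
c(R(8)) - 1/C(-72) = (-44 - 1*8) - 1/((-72*(-1 - 72))) = (-44 - 8) - 1/((-72*(-73))) = -52 - 1/5256 = -273313/5256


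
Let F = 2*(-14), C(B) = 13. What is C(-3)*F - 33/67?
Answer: -24421/67 ≈ -364.49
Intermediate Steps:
F = -28
C(-3)*F - 33/67 = 13*(-28) - 33/67 = -364 - 33*1/67 = -364 - 33/67 = -24421/67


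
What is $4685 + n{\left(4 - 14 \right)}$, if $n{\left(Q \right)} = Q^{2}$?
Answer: $4785$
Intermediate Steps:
$4685 + n{\left(4 - 14 \right)} = 4685 + \left(4 - 14\right)^{2} = 4685 + \left(-10\right)^{2} = 4685 + 100 = 4785$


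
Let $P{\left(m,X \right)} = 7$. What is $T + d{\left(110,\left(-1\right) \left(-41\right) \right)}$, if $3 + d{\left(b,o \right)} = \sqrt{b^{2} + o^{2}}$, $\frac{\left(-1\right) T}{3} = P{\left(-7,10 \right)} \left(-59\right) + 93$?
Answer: $957 + \sqrt{13781} \approx 1074.4$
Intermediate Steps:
$T = 960$ ($T = - 3 \left(7 \left(-59\right) + 93\right) = - 3 \left(-413 + 93\right) = \left(-3\right) \left(-320\right) = 960$)
$d{\left(b,o \right)} = -3 + \sqrt{b^{2} + o^{2}}$
$T + d{\left(110,\left(-1\right) \left(-41\right) \right)} = 960 - \left(3 - \sqrt{110^{2} + \left(\left(-1\right) \left(-41\right)\right)^{2}}\right) = 960 - \left(3 - \sqrt{12100 + 41^{2}}\right) = 960 - \left(3 - \sqrt{12100 + 1681}\right) = 960 - \left(3 - \sqrt{13781}\right) = 957 + \sqrt{13781}$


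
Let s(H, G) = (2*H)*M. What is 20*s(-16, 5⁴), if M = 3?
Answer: -1920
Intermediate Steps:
s(H, G) = 6*H (s(H, G) = (2*H)*3 = 6*H)
20*s(-16, 5⁴) = 20*(6*(-16)) = 20*(-96) = -1920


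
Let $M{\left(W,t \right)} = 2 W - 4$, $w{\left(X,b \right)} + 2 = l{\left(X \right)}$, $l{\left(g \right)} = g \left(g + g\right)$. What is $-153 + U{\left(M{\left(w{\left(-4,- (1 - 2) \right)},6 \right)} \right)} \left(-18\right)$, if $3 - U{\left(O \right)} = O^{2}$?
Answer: $56241$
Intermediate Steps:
$l{\left(g \right)} = 2 g^{2}$ ($l{\left(g \right)} = g 2 g = 2 g^{2}$)
$w{\left(X,b \right)} = -2 + 2 X^{2}$
$M{\left(W,t \right)} = -4 + 2 W$
$U{\left(O \right)} = 3 - O^{2}$
$-153 + U{\left(M{\left(w{\left(-4,- (1 - 2) \right)},6 \right)} \right)} \left(-18\right) = -153 + \left(3 - \left(-4 + 2 \left(-2 + 2 \left(-4\right)^{2}\right)\right)^{2}\right) \left(-18\right) = -153 + \left(3 - \left(-4 + 2 \left(-2 + 2 \cdot 16\right)\right)^{2}\right) \left(-18\right) = -153 + \left(3 - \left(-4 + 2 \left(-2 + 32\right)\right)^{2}\right) \left(-18\right) = -153 + \left(3 - \left(-4 + 2 \cdot 30\right)^{2}\right) \left(-18\right) = -153 + \left(3 - \left(-4 + 60\right)^{2}\right) \left(-18\right) = -153 + \left(3 - 56^{2}\right) \left(-18\right) = -153 + \left(3 - 3136\right) \left(-18\right) = -153 - -56394 = -153 + 56394 = 56241$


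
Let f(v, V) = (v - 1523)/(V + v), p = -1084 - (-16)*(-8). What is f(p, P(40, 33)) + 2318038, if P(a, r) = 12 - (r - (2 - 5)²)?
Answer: 2837281247/1224 ≈ 2.3180e+6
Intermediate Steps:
P(a, r) = 21 - r (P(a, r) = 12 - (r - 1*(-3)²) = 12 - (r - 1*9) = 12 - (r - 9) = 12 - (-9 + r) = 12 + (9 - r) = 21 - r)
p = -1212 (p = -1084 - 1*128 = -1084 - 128 = -1212)
f(v, V) = (-1523 + v)/(V + v)
f(p, P(40, 33)) + 2318038 = (-1523 - 1212)/((21 - 1*33) - 1212) + 2318038 = -2735/((21 - 33) - 1212) + 2318038 = -2735/(-12 - 1212) + 2318038 = -2735/(-1224) + 2318038 = -1/1224*(-2735) + 2318038 = 2735/1224 + 2318038 = 2837281247/1224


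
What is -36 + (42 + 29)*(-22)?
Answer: -1598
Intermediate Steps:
-36 + (42 + 29)*(-22) = -36 + 71*(-22) = -36 - 1562 = -1598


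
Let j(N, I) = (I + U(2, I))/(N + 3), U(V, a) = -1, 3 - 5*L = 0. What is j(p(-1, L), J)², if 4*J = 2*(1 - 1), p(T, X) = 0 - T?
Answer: 1/16 ≈ 0.062500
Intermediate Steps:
L = ⅗ (L = ⅗ - ⅕*0 = ⅗ + 0 = ⅗ ≈ 0.60000)
p(T, X) = -T
J = 0 (J = (2*(1 - 1))/4 = (2*0)/4 = (¼)*0 = 0)
j(N, I) = (-1 + I)/(3 + N) (j(N, I) = (I - 1)/(N + 3) = (-1 + I)/(3 + N))
j(p(-1, L), J)² = ((-1 + 0)/(3 - 1*(-1)))² = (-1/(3 + 1))² = (-1/4)² = ((¼)*(-1))² = (-¼)² = 1/16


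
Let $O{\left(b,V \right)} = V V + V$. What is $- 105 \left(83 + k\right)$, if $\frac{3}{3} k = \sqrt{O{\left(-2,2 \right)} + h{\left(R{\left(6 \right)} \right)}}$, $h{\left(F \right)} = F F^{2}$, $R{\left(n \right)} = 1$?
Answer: $-8715 - 105 \sqrt{7} \approx -8992.8$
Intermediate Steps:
$O{\left(b,V \right)} = V + V^{2}$ ($O{\left(b,V \right)} = V^{2} + V = V + V^{2}$)
$h{\left(F \right)} = F^{3}$
$k = \sqrt{7}$ ($k = \sqrt{2 \left(1 + 2\right) + 1^{3}} = \sqrt{2 \cdot 3 + 1} = \sqrt{6 + 1} = \sqrt{7} \approx 2.6458$)
$- 105 \left(83 + k\right) = - 105 \left(83 + \sqrt{7}\right) = -8715 - 105 \sqrt{7}$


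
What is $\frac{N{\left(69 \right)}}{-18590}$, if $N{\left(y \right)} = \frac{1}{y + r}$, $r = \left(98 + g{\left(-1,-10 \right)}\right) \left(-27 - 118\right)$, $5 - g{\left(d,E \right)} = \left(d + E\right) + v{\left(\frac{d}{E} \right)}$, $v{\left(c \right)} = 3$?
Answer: $\frac{1}{297923340} \approx 3.3566 \cdot 10^{-9}$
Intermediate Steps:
$g{\left(d,E \right)} = 2 - E - d$ ($g{\left(d,E \right)} = 5 - \left(\left(d + E\right) + 3\right) = 5 - \left(\left(E + d\right) + 3\right) = 5 - \left(3 + E + d\right) = 2 - E - d$)
$r = -16095$ ($r = \left(98 - -13\right) \left(-27 - 118\right) = \left(98 + \left(2 + 10 + 1\right)\right) \left(-145\right) = \left(98 + 13\right) \left(-145\right) = 111 \left(-145\right) = -16095$)
$N{\left(y \right)} = \frac{1}{-16095 + y}$ ($N{\left(y \right)} = \frac{1}{y - 16095} = \frac{1}{-16095 + y}$)
$\frac{N{\left(69 \right)}}{-18590} = \frac{1}{\left(-16095 + 69\right) \left(-18590\right)} = \frac{1}{-16026} \left(- \frac{1}{18590}\right) = \left(- \frac{1}{16026}\right) \left(- \frac{1}{18590}\right) = \frac{1}{297923340}$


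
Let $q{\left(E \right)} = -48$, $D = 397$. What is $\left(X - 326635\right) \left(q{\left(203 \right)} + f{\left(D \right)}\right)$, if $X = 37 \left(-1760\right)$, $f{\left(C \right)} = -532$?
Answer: $227217900$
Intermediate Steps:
$X = -65120$
$\left(X - 326635\right) \left(q{\left(203 \right)} + f{\left(D \right)}\right) = \left(-65120 - 326635\right) \left(-48 - 532\right) = \left(-391755\right) \left(-580\right) = 227217900$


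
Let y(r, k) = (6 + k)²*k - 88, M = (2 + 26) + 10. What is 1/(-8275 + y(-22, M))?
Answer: 1/65205 ≈ 1.5336e-5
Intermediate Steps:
M = 38 (M = 28 + 10 = 38)
y(r, k) = -88 + k*(6 + k)² (y(r, k) = k*(6 + k)² - 88 = -88 + k*(6 + k)²)
1/(-8275 + y(-22, M)) = 1/(-8275 + (-88 + 38*(6 + 38)²)) = 1/(-8275 + (-88 + 38*44²)) = 1/(-8275 + (-88 + 38*1936)) = 1/(-8275 + (-88 + 73568)) = 1/(-8275 + 73480) = 1/65205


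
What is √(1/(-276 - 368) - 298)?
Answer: I*√30897993/322 ≈ 17.263*I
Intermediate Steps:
√(1/(-276 - 368) - 298) = √(1/(-644) - 298) = √(-1/644 - 298) = √(-191913/644) = I*√30897993/322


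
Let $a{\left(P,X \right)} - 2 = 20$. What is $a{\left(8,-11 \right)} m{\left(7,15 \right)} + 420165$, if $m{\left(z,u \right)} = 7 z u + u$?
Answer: $436665$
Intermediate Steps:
$m{\left(z,u \right)} = u + 7 u z$ ($m{\left(z,u \right)} = 7 u z + u = u + 7 u z$)
$a{\left(P,X \right)} = 22$ ($a{\left(P,X \right)} = 2 + 20 = 22$)
$a{\left(8,-11 \right)} m{\left(7,15 \right)} + 420165 = 22 \cdot 15 \left(1 + 7 \cdot 7\right) + 420165 = 22 \cdot 15 \left(1 + 49\right) + 420165 = 22 \cdot 15 \cdot 50 + 420165 = 22 \cdot 750 + 420165 = 16500 + 420165 = 436665$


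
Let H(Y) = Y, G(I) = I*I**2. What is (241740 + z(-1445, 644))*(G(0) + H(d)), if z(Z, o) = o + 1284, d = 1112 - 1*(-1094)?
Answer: 537531608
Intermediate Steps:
d = 2206 (d = 1112 + 1094 = 2206)
z(Z, o) = 1284 + o
G(I) = I**3
(241740 + z(-1445, 644))*(G(0) + H(d)) = (241740 + (1284 + 644))*(0**3 + 2206) = (241740 + 1928)*(0 + 2206) = 243668*2206 = 537531608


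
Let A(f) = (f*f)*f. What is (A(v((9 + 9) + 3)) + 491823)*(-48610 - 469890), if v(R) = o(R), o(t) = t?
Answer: -259812054000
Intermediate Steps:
v(R) = R
A(f) = f**3 (A(f) = f**2*f = f**3)
(A(v((9 + 9) + 3)) + 491823)*(-48610 - 469890) = (((9 + 9) + 3)**3 + 491823)*(-48610 - 469890) = ((18 + 3)**3 + 491823)*(-518500) = (21**3 + 491823)*(-518500) = (9261 + 491823)*(-518500) = 501084*(-518500) = -259812054000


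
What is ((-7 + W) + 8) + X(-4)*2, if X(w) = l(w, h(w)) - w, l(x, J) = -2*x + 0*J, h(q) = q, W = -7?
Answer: 18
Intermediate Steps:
l(x, J) = -2*x (l(x, J) = -2*x + 0 = -2*x)
X(w) = -3*w (X(w) = -2*w - w = -3*w)
((-7 + W) + 8) + X(-4)*2 = ((-7 - 7) + 8) - 3*(-4)*2 = (-14 + 8) + 12*2 = -6 + 24 = 18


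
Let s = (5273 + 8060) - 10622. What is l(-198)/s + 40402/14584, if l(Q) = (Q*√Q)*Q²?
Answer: 20201/7292 - 23287176*I*√22/2711 ≈ 2.7703 - 40290.0*I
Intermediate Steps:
s = 2711 (s = 13333 - 10622 = 2711)
l(Q) = Q^(7/2) (l(Q) = Q^(3/2)*Q² = Q^(7/2))
l(-198)/s + 40402/14584 = (-198)^(7/2)/2711 + 40402/14584 = -23287176*I*√22*(1/2711) + 40402*(1/14584) = -23287176*I*√22/2711 + 20201/7292 = 20201/7292 - 23287176*I*√22/2711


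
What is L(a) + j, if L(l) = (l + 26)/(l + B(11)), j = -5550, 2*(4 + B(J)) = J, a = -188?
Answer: -2069826/373 ≈ -5549.1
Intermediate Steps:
B(J) = -4 + J/2
L(l) = (26 + l)/(3/2 + l) (L(l) = (l + 26)/(l + (-4 + (½)*11)) = (26 + l)/(l + (-4 + 11/2)) = (26 + l)/(l + 3/2) = (26 + l)/(3/2 + l))
L(a) + j = 2*(26 - 188)/(3 + 2*(-188)) - 5550 = 2*(-162)/(3 - 376) - 5550 = 2*(-162)/(-373) - 5550 = 2*(-1/373)*(-162) - 5550 = 324/373 - 5550 = -2069826/373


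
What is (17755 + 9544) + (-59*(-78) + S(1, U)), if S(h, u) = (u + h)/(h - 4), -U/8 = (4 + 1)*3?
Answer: 95822/3 ≈ 31941.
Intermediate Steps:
U = -120 (U = -8*(4 + 1)*3 = -40*3 = -8*15 = -120)
S(h, u) = (h + u)/(-4 + h)
(17755 + 9544) + (-59*(-78) + S(1, U)) = (17755 + 9544) + (-59*(-78) + (1 - 120)/(-4 + 1)) = 27299 + (4602 - 119/(-3)) = 27299 + (4602 - ⅓*(-119)) = 27299 + (4602 + 119/3) = 27299 + 13925/3 = 95822/3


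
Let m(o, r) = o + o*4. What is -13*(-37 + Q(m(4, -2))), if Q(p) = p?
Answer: 221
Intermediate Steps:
m(o, r) = 5*o (m(o, r) = o + 4*o = 5*o)
-13*(-37 + Q(m(4, -2))) = -13*(-37 + 5*4) = -13*(-37 + 20) = -13*(-17) = 221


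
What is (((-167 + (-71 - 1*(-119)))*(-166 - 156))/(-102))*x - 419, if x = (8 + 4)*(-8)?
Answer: 35645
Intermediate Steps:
x = -96 (x = 12*(-8) = -96)
(((-167 + (-71 - 1*(-119)))*(-166 - 156))/(-102))*x - 419 = (((-167 + (-71 - 1*(-119)))*(-166 - 156))/(-102))*(-96) - 419 = (((-167 + (-71 + 119))*(-322))*(-1/102))*(-96) - 419 = (((-167 + 48)*(-322))*(-1/102))*(-96) - 419 = (-119*(-322)*(-1/102))*(-96) - 419 = (38318*(-1/102))*(-96) - 419 = -1127/3*(-96) - 419 = 36064 - 419 = 35645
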